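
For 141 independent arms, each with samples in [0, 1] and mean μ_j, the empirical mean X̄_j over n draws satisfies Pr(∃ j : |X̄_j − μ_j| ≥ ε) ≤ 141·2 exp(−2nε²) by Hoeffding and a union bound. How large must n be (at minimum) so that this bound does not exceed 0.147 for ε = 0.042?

2143

Need 2·141·exp(−2nε²) ≤ 0.147, i.e. exp(−2nε²) ≤ 0.147/282.
So 2nε² ≥ ln(282/0.147) = 7.559230.
Hence n ≥ 7.559230/(2·0.042²) = 2142.639.
The smallest integer n is 2143.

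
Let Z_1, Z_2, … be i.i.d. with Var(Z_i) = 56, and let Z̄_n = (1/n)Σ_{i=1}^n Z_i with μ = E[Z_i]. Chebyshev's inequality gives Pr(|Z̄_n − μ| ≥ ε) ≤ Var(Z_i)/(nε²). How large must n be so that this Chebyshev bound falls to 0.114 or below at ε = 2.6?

Require 56/(n·2.6²) ≤ 0.114, i.e. n ≥ 56/(0.114·2.6²) = 72.667.
The smallest integer n is 73.

73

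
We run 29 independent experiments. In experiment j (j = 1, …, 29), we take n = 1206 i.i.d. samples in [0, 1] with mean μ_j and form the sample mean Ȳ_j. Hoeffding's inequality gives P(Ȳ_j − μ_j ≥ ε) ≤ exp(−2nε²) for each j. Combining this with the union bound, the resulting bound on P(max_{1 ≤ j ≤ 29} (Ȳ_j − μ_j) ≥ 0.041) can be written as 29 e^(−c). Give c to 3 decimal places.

Union bound over the 29 events: P(max_{1 ≤ j ≤ 29} (Ȳ_j − μ_j) ≥ 0.041) ≤ 29·exp(−2nε²) = 29 exp(−2·1206·0.041²).
So c = 2·1206·0.041² = 4.0546.

4.055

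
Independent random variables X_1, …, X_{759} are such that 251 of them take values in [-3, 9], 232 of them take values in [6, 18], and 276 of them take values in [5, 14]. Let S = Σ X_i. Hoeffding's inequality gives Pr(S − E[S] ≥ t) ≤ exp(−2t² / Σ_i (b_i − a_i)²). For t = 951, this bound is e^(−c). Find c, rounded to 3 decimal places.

19.681

Σ(b_i − a_i)² = 251·12² + 232·12² + 276·9² = 91908.
c = 2t² / 91908 = 2·951² / 91908 = 19.6806.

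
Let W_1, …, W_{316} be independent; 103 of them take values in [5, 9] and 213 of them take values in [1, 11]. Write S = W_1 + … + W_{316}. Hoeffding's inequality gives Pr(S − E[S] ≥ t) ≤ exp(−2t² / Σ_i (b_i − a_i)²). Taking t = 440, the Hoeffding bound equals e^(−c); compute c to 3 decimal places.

16.873

Σ(b_i − a_i)² = 103·4² + 213·10² = 22948.
c = 2t² / 22948 = 2·440² / 22948 = 16.8729.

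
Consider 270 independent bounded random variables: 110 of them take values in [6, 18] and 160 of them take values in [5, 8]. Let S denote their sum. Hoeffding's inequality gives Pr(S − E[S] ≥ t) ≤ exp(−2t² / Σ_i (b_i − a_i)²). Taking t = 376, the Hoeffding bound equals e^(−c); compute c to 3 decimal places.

Σ(b_i − a_i)² = 110·12² + 160·3² = 17280.
c = 2t² / 17280 = 2·376² / 17280 = 16.3630.

16.363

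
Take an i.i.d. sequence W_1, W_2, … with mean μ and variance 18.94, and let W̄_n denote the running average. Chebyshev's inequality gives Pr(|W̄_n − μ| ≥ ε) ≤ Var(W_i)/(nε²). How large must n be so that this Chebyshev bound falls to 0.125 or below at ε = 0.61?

408

Require 18.94/(n·0.61²) ≤ 0.125, i.e. n ≥ 18.94/(0.125·0.61²) = 407.202.
The smallest integer n is 408.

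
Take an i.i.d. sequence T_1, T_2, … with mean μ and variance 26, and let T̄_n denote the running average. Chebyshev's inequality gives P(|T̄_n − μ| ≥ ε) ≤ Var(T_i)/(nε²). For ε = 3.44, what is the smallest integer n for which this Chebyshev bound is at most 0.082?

Require 26/(n·3.44²) ≤ 0.082, i.e. n ≥ 26/(0.082·3.44²) = 26.794.
The smallest integer n is 27.

27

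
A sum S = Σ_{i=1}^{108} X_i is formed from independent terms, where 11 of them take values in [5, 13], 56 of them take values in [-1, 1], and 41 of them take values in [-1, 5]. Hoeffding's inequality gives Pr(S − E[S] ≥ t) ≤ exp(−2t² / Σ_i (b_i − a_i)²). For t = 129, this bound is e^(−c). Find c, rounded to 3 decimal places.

Σ(b_i − a_i)² = 11·8² + 56·2² + 41·6² = 2404.
c = 2t² / 2404 = 2·129² / 2404 = 13.8444.

13.844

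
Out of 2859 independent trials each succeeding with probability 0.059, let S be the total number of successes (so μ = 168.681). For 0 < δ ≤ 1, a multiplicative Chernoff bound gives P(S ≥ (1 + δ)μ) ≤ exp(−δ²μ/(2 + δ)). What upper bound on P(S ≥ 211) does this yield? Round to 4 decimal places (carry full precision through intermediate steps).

0.0089

Write 211 = (1 + δ)μ, so δ = 211/168.681 − 1 = 0.2508818…
Then the exponent is δ²μ/(2 + δ) = (211 − μ)² / (μ·(2 + δ)) = 4.716849.
Bound = exp(−4.716849) = 0.00894.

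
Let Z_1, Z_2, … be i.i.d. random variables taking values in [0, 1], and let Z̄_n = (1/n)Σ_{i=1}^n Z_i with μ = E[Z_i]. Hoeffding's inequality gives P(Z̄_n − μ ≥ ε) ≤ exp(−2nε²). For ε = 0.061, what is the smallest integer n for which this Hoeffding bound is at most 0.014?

574

Require exp(−2nε²) ≤ 0.014, i.e. 2nε² ≥ ln(1/0.014) = 4.268698.
So n ≥ 4.268698 / (2·0.061²) = 573.596.
The smallest integer n is 574.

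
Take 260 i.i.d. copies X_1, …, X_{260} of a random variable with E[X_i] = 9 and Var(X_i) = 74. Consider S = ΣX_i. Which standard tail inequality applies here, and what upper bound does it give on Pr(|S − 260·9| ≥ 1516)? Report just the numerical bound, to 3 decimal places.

0.008

With mean and variance of each term known, Chebyshev's inequality bounds the deviation of the sum (or sample mean).
Var(S) = n·Var(X_i) = 260·74 = 19240.
Chebyshev: Pr(|S − 260·9| ≥ 1516) ≤ Var(S)/1516² = 19240/2298256 = 0.0084.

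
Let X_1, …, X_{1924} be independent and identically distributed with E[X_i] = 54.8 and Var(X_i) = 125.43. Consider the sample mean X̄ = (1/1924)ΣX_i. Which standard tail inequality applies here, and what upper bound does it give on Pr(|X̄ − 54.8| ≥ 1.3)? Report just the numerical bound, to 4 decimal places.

With mean and variance of each term known, Chebyshev's inequality bounds the deviation of the sum (or sample mean).
Var(X̄) = Var(X_i)/n = 125.43/1924 = 0.065192.
Chebyshev: Pr(|X̄ − 54.8| ≥ 1.3) ≤ Var(X̄)/(1.3)² = 125.43/(1924·1.3²) = 0.0386.

0.0386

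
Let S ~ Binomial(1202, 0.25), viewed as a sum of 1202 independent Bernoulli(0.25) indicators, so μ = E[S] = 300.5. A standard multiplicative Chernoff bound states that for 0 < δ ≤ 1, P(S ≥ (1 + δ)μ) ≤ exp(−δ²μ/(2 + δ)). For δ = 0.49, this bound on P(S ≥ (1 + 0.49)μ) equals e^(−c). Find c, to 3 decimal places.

28.976

c = δ²μ/(2 + δ) = 0.49²·300.5/(2 + 0.49) = 28.9759.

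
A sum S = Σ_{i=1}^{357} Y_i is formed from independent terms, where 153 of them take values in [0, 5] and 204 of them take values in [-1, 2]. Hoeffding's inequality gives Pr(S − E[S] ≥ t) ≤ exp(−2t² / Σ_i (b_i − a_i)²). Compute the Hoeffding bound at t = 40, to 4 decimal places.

Σ(b_i − a_i)² = 153·5² + 204·3² = 5661.
Exponent = 2·40² / 5661 = 0.56527.
Bound = exp(−0.56527) = 0.56821.

0.5682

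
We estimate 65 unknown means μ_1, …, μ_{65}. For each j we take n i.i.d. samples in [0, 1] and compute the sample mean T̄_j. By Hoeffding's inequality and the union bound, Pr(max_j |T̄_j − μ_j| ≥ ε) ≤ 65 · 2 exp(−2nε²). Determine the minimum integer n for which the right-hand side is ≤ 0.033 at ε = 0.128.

Need 2·65·exp(−2nε²) ≤ 0.033, i.e. exp(−2nε²) ≤ 0.033/130.
So 2nε² ≥ ln(130/0.033) = 8.278782.
Hence n ≥ 8.278782/(2·0.128²) = 252.648.
The smallest integer n is 253.

253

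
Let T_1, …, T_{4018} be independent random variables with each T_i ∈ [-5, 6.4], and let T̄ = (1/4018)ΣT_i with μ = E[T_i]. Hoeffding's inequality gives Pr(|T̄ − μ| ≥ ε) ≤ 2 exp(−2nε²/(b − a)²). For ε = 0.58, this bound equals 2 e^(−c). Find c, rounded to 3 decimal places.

20.801

c = 2nε²/(b − a)² = 2·4018·0.58² / 11.4² = 20.8011.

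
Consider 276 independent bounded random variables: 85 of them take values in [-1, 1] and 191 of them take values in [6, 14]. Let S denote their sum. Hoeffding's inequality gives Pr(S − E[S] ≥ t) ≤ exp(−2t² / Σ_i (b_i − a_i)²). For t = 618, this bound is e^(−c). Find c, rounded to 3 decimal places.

60.797

Σ(b_i − a_i)² = 85·2² + 191·8² = 12564.
c = 2t² / 12564 = 2·618² / 12564 = 60.7966.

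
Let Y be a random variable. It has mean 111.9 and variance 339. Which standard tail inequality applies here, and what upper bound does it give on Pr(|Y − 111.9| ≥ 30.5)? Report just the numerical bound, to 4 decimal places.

Mean and variance are known, so Chebyshev's inequality applies.
Chebyshev: Pr(|Y − μ| ≥ t) ≤ Var(Y)/t².
Bound = 339 / 930.25 = 0.3644.

0.3644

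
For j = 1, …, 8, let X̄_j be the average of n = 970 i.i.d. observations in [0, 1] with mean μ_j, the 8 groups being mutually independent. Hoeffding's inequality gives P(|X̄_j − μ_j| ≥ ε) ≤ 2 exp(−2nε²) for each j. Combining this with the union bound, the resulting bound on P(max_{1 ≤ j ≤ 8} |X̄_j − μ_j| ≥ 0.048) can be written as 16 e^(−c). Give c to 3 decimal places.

4.470

Union bound over the 8 events: P(max_{1 ≤ j ≤ 8} |X̄_j − μ_j| ≥ 0.048) ≤ 8·2·exp(−2nε²) = 16 exp(−2·970·0.048²).
So c = 2·970·0.048² = 4.4698.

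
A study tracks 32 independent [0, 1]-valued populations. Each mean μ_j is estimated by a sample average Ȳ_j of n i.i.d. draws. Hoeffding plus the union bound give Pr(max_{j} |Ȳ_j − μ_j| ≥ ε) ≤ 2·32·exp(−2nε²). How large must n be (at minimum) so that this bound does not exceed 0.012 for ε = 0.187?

Need 2·32·exp(−2nε²) ≤ 0.012, i.e. exp(−2nε²) ≤ 0.012/64.
So 2nε² ≥ ln(64/0.012) = 8.581732.
Hence n ≥ 8.581732/(2·0.187²) = 122.705.
The smallest integer n is 123.

123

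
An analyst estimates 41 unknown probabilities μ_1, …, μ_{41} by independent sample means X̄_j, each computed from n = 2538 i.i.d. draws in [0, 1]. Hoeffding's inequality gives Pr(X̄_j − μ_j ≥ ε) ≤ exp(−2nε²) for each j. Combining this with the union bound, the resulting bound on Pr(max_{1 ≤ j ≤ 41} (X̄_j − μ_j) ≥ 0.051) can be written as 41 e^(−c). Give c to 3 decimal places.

13.203

Union bound over the 41 events: Pr(max_{1 ≤ j ≤ 41} (X̄_j − μ_j) ≥ 0.051) ≤ 41·exp(−2nε²) = 41 exp(−2·2538·0.051²).
So c = 2·2538·0.051² = 13.2027.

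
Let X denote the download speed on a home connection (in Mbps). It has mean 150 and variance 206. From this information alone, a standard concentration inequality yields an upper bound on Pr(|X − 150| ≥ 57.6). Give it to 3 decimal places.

0.062

Mean and variance are known, so Chebyshev's inequality applies.
Chebyshev: Pr(|X − μ| ≥ t) ≤ Var(X)/t².
Bound = 206 / 3317.76 = 0.0621.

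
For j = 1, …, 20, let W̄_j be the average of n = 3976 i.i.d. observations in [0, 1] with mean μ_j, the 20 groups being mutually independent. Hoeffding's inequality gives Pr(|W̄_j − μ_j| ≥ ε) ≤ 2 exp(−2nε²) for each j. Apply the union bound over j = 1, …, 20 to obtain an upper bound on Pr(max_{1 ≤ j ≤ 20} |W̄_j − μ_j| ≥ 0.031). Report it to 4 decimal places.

Per-experiment Hoeffding bound: 2·exp(−2·3976·0.031²) = 2·exp(−7.64187) = 0.00095986.
Union bound over 20 events: 20·0.00095986 = 0.01920.

0.0192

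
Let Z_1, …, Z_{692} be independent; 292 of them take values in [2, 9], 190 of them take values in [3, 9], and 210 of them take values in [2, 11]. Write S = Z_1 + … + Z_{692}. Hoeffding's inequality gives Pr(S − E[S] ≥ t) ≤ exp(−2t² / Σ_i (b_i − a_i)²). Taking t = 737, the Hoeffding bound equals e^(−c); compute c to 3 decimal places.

28.469

Σ(b_i − a_i)² = 292·7² + 190·6² + 210·9² = 38158.
c = 2t² / 38158 = 2·737² / 38158 = 28.4695.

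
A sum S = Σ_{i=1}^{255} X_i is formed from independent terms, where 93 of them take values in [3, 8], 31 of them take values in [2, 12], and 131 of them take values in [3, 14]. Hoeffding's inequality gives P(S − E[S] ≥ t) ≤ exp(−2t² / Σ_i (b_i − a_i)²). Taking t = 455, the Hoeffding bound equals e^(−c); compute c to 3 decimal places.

19.461

Σ(b_i − a_i)² = 93·5² + 31·10² + 131·11² = 21276.
c = 2t² / 21276 = 2·455² / 21276 = 19.4609.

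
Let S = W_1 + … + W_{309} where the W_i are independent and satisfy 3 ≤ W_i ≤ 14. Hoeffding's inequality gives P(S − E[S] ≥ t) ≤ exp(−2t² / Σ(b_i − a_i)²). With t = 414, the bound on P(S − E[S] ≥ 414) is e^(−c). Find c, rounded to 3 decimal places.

Σ(b_i − a_i)² = 309·(11)² = 37389.
c = 2t²/37389 = 2·414²/37389 = 9.1683.

9.168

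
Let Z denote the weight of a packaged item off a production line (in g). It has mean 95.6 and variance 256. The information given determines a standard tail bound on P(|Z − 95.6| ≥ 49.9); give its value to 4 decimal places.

Mean and variance are known, so Chebyshev's inequality applies.
Chebyshev: P(|Z − μ| ≥ t) ≤ Var(Z)/t².
Bound = 256 / 2490.01 = 0.1028.

0.1028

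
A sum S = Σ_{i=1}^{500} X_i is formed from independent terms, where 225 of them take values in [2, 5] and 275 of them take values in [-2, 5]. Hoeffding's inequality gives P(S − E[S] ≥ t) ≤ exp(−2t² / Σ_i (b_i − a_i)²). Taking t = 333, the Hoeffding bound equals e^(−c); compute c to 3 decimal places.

Σ(b_i − a_i)² = 225·3² + 275·7² = 15500.
c = 2t² / 15500 = 2·333² / 15500 = 14.3083.

14.308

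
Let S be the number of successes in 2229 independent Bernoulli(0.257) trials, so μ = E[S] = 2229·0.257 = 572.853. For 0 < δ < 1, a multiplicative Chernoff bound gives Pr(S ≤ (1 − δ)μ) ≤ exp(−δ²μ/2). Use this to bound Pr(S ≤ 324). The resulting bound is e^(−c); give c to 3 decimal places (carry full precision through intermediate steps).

54.052

Write 324 = (1 − δ)μ, so δ = 1 − 324/572.853 = 0.4344099…
Then the exponent is δ²μ/2 = (μ − 324)²/(2μ) = 54.052100.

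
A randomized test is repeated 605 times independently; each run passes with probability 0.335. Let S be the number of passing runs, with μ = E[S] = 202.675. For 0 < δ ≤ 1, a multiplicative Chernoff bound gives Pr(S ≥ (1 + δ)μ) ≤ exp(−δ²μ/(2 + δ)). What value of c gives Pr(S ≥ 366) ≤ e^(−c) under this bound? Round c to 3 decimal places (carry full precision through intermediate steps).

46.907

Write 366 = (1 + δ)μ, so δ = 366/202.675 − 1 = 0.8058468…
Then the exponent is δ²μ/(2 + δ) = (366 − μ)² / (μ·(2 + δ)) = 46.907382.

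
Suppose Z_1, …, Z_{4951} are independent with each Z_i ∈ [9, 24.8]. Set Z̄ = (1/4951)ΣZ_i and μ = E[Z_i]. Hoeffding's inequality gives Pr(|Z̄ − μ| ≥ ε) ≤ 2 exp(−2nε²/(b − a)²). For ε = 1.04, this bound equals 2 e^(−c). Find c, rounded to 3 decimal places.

42.902

c = 2nε²/(b − a)² = 2·4951·1.04² / 15.8² = 42.9018.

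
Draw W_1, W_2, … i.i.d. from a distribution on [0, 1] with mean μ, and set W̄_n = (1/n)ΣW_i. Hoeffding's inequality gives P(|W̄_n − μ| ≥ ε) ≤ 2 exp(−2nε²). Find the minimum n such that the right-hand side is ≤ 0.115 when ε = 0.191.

40

Require 2·exp(−2nε²) ≤ 0.115, i.e. 2nε² ≥ ln(2/0.115) = 2.855970.
So n ≥ 2.855970 / (2·0.191²) = 39.143.
The smallest integer n is 40.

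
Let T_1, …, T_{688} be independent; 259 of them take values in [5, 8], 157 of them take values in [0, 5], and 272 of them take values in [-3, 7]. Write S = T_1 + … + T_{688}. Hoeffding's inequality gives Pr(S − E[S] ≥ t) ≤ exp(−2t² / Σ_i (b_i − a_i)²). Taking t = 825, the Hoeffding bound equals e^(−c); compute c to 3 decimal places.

Σ(b_i − a_i)² = 259·3² + 157·5² + 272·10² = 33456.
c = 2t² / 33456 = 2·825² / 33456 = 40.6878.

40.688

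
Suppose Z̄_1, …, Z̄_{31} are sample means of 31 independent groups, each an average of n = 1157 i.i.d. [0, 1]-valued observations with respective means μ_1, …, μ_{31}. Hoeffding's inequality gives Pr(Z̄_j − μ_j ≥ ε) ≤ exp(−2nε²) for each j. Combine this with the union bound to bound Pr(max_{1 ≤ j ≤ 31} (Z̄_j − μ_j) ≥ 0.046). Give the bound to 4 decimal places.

0.2317

Per-experiment Hoeffding bound: exp(−2·1157·0.046²) = exp(−4.89642) = 0.0074733.
Union bound over 31 events: 31·0.0074733 = 0.23167.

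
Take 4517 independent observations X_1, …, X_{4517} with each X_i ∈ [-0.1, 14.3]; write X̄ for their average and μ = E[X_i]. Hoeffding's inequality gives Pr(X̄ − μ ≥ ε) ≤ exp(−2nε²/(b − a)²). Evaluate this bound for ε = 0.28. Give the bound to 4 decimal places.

0.0329

Exponent: 2nε²/(b − a)² = 2·4517·0.28² / 14.4² = 3.41563.
Bound = exp(−3.41563) = 0.03286.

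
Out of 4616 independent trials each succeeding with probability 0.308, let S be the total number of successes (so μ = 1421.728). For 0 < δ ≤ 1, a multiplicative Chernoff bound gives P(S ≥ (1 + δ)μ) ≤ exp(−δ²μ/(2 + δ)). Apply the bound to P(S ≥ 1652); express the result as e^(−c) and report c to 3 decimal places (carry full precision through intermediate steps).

17.251

Write 1652 = (1 + δ)μ, so δ = 1652/1421.728 − 1 = 0.1619663…
Then the exponent is δ²μ/(2 + δ) = (1652 − μ)² / (μ·(2 + δ)) = 17.251102.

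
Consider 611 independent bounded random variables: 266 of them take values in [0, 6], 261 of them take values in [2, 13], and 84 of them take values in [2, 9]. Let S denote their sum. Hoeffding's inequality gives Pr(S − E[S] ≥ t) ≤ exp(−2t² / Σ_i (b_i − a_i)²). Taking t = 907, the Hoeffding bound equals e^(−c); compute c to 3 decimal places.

Σ(b_i − a_i)² = 266·6² + 261·11² + 84·7² = 45273.
c = 2t² / 45273 = 2·907² / 45273 = 36.3417.

36.342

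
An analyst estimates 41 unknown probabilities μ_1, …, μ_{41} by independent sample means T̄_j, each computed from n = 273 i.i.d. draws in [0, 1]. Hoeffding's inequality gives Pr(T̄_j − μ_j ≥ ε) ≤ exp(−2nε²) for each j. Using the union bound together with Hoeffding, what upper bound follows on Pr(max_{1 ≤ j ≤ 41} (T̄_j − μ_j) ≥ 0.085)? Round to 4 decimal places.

Per-experiment Hoeffding bound: exp(−2·273·0.085²) = exp(−3.94485) = 0.019354.
Union bound over 41 events: 41·0.019354 = 0.79352.

0.7935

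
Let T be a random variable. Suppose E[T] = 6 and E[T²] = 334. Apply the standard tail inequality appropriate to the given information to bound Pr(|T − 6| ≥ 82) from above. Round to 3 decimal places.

0.044

The first two moments determine the variance, so Chebyshev's inequality is the sharpest standard bound available.
Var(T) = E[T²] − (E[T])² = 334 − 36 = 298.
Chebyshev's inequality: Pr(|T − μ| ≥ t) ≤ Var(T)/t² = 298/6724 = 0.0443.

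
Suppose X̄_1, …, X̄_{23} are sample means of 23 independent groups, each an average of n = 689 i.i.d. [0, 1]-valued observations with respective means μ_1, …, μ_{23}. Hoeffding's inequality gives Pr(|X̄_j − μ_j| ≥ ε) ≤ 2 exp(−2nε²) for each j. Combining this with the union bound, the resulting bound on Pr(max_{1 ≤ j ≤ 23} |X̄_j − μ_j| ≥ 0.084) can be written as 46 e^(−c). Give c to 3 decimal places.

9.723

Union bound over the 23 events: Pr(max_{1 ≤ j ≤ 23} |X̄_j − μ_j| ≥ 0.084) ≤ 23·2·exp(−2nε²) = 46 exp(−2·689·0.084²).
So c = 2·689·0.084² = 9.7232.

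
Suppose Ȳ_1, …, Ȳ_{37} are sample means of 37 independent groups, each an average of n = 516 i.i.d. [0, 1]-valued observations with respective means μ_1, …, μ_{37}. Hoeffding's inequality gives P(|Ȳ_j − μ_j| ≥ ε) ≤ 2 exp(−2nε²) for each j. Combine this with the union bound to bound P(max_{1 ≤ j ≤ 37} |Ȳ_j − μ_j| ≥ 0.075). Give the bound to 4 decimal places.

Per-experiment Hoeffding bound: 2·exp(−2·516·0.075²) = 2·exp(−5.80500) = 0.0060249.
Union bound over 37 events: 37·0.0060249 = 0.22292.

0.2229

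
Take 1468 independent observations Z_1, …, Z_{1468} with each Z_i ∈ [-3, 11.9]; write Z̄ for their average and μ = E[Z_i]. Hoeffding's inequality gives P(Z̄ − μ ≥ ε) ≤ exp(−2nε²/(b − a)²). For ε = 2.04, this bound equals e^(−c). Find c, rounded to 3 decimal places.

c = 2nε²/(b − a)² = 2·1468·2.04² / 14.9² = 55.0356.

55.036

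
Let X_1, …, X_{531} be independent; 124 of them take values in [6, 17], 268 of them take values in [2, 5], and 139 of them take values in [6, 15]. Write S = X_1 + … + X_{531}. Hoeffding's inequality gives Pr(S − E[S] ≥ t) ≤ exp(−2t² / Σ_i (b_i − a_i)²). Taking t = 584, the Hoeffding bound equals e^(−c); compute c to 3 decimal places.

23.788

Σ(b_i − a_i)² = 124·11² + 268·3² + 139·9² = 28675.
c = 2t² / 28675 = 2·584² / 28675 = 23.7877.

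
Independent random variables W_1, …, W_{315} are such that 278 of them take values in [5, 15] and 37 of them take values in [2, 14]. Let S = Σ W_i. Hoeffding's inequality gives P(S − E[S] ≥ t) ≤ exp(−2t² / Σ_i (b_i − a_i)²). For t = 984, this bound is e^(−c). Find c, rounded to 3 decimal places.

58.455

Σ(b_i − a_i)² = 278·10² + 37·12² = 33128.
c = 2t² / 33128 = 2·984² / 33128 = 58.4554.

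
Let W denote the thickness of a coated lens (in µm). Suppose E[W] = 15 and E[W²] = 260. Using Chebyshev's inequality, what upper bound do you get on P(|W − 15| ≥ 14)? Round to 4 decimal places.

Var(W) = E[W²] − (E[W])² = 260 − 225 = 35.
Chebyshev's inequality: P(|W − μ| ≥ t) ≤ Var(W)/t² = 35/196 = 0.1786.

0.1786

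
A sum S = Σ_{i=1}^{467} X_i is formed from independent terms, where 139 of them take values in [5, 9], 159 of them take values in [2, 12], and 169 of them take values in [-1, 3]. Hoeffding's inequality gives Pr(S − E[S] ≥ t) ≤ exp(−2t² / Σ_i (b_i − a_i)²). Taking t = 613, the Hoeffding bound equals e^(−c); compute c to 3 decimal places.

36.083

Σ(b_i − a_i)² = 139·4² + 159·10² + 169·4² = 20828.
c = 2t² / 20828 = 2·613² / 20828 = 36.0831.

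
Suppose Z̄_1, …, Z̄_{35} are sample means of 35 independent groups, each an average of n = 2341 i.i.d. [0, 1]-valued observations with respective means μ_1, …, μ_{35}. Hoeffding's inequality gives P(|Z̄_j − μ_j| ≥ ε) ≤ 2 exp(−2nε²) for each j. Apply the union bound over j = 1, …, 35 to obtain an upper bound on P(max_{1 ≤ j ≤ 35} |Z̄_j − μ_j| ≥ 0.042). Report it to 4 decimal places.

Per-experiment Hoeffding bound: 2·exp(−2·2341·0.042²) = 2·exp(−8.25905) = 0.00051781.
Union bound over 35 events: 35·0.00051781 = 0.01812.

0.0181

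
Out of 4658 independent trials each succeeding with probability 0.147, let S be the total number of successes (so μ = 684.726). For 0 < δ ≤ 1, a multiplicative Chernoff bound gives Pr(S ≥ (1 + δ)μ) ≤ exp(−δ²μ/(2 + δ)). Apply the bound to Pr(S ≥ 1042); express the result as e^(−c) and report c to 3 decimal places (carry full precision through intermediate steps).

Write 1042 = (1 + δ)μ, so δ = 1042/684.726 − 1 = 0.5217766…
Then the exponent is δ²μ/(2 + δ) = (1042 − μ)² / (μ·(2 + δ)) = 73.922968.

73.923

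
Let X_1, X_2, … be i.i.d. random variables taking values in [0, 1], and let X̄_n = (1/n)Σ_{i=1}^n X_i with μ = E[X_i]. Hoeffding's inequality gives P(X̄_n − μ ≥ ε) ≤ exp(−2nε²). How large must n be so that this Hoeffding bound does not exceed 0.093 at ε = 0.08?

Require exp(−2nε²) ≤ 0.093, i.e. 2nε² ≥ ln(1/0.093) = 2.375156.
So n ≥ 2.375156 / (2·0.08²) = 185.559.
The smallest integer n is 186.

186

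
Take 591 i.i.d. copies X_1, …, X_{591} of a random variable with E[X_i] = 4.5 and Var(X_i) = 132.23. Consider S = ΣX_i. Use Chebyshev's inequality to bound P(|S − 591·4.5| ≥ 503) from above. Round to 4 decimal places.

Var(S) = n·Var(X_i) = 591·132.23 = 78147.93.
Chebyshev: P(|S − 591·4.5| ≥ 503) ≤ Var(S)/503² = 78147.93/253009 = 0.3089.

0.3089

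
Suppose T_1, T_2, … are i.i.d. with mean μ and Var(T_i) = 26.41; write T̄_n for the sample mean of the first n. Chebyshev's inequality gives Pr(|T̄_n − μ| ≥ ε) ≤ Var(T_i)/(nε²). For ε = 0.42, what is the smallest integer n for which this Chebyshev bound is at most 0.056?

Require 26.41/(n·0.42²) ≤ 0.056, i.e. n ≥ 26.41/(0.056·0.42²) = 2673.510.
The smallest integer n is 2674.

2674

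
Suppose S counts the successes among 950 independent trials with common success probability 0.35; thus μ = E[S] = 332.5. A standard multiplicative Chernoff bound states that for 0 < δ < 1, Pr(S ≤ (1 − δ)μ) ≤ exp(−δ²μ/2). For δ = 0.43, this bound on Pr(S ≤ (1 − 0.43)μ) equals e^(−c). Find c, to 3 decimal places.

30.740

c = δ²μ/2 = 0.43²·332.5/2 = 30.7396.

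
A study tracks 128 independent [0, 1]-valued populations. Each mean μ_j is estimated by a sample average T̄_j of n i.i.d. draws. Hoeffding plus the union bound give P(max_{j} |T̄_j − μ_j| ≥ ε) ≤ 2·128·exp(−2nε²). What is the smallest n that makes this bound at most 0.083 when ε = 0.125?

Need 2·128·exp(−2nε²) ≤ 0.083, i.e. exp(−2nε²) ≤ 0.083/256.
So 2nε² ≥ ln(256/0.083) = 8.034092.
Hence n ≥ 8.034092/(2·0.125²) = 257.091.
The smallest integer n is 258.

258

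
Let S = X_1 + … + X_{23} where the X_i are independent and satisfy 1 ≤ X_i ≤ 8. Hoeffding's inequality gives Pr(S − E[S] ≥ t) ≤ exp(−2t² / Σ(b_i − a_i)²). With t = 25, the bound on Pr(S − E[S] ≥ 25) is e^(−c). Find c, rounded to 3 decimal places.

Σ(b_i − a_i)² = 23·(7)² = 1127.
c = 2t²/1127 = 2·25²/1127 = 1.1091.

1.109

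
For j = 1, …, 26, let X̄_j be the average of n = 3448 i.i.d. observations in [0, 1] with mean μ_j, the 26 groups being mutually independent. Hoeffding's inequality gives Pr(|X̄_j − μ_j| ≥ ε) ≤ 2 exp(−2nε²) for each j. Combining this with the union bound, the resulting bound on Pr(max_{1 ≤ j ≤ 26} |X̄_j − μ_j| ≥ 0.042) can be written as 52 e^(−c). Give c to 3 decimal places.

Union bound over the 26 events: Pr(max_{1 ≤ j ≤ 26} |X̄_j − μ_j| ≥ 0.042) ≤ 26·2·exp(−2nε²) = 52 exp(−2·3448·0.042²).
So c = 2·3448·0.042² = 12.1645.

12.165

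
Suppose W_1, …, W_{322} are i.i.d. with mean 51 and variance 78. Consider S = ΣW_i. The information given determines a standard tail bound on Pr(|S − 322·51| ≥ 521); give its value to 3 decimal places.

0.093

With mean and variance of each term known, Chebyshev's inequality bounds the deviation of the sum (or sample mean).
Var(S) = n·Var(W_i) = 322·78 = 25116.
Chebyshev: Pr(|S − 322·51| ≥ 521) ≤ Var(S)/521² = 25116/271441 = 0.0925.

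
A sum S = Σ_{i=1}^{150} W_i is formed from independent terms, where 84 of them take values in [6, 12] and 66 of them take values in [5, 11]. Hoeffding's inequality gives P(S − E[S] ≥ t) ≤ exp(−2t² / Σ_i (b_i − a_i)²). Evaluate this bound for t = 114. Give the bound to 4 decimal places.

Σ(b_i − a_i)² = 84·6² + 66·6² = 5400.
Exponent = 2·114² / 5400 = 4.81333.
Bound = exp(−4.81333) = 0.00812.

0.0081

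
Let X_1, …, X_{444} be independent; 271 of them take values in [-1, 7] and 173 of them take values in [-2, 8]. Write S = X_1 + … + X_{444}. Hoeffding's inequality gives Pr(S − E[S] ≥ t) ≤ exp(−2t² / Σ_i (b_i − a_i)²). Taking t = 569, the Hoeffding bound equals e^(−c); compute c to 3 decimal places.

18.691

Σ(b_i − a_i)² = 271·8² + 173·10² = 34644.
c = 2t² / 34644 = 2·569² / 34644 = 18.6907.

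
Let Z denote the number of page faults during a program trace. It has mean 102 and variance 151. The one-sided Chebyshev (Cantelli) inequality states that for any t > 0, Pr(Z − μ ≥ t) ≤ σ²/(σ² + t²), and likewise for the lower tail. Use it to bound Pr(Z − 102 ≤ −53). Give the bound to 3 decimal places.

Here σ² = 151 and t = 53, so σ² + t² = 2960.
Cantelli's bound: 151/2960 = 0.0510.

0.051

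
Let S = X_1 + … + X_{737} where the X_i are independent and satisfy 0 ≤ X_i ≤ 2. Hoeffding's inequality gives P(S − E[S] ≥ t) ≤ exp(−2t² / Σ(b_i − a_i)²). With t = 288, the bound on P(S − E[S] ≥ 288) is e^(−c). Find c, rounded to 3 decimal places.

Σ(b_i − a_i)² = 737·(2)² = 2948.
c = 2t²/2948 = 2·288²/2948 = 56.2714.

56.271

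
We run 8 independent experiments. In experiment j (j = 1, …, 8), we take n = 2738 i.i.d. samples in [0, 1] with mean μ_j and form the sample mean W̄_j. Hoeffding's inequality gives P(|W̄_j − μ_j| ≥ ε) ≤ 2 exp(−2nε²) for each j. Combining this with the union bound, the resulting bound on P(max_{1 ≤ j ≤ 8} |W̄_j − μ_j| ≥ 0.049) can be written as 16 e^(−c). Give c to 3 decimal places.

Union bound over the 8 events: P(max_{1 ≤ j ≤ 8} |W̄_j − μ_j| ≥ 0.049) ≤ 8·2·exp(−2nε²) = 16 exp(−2·2738·0.049²).
So c = 2·2738·0.049² = 13.1479.

13.148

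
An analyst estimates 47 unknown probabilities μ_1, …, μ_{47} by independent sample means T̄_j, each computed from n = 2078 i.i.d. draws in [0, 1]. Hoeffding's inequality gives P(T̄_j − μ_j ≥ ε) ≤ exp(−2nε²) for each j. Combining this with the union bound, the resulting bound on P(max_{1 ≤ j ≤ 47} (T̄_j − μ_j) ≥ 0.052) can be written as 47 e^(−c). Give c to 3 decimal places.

Union bound over the 47 events: P(max_{1 ≤ j ≤ 47} (T̄_j − μ_j) ≥ 0.052) ≤ 47·exp(−2nε²) = 47 exp(−2·2078·0.052²).
So c = 2·2078·0.052² = 11.2378.

11.238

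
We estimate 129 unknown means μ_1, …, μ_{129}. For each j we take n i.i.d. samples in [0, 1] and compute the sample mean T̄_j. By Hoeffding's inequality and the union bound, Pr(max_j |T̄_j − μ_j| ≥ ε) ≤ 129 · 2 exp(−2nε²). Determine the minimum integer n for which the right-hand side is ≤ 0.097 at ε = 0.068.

853

Need 2·129·exp(−2nε²) ≤ 0.097, i.e. exp(−2nε²) ≤ 0.097/258.
So 2nε² ≥ ln(258/0.097) = 7.886004.
Hence n ≥ 7.886004/(2·0.068²) = 852.725.
The smallest integer n is 853.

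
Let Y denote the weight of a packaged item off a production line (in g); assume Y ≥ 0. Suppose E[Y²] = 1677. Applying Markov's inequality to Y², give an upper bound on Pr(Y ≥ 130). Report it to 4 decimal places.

0.0992

Since Y ≥ 0, the event {Y ≥ 130} is the same as {Y² ≥ 16900}.
Markov's inequality applied to Y² gives Pr(Y² ≥ 16900) ≤ E[Y²]/16900 = 1677/16900 = 0.0992.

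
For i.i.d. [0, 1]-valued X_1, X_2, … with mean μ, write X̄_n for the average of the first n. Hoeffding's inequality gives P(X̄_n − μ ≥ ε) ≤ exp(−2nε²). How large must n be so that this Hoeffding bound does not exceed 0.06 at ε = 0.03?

1564

Require exp(−2nε²) ≤ 0.06, i.e. 2nε² ≥ ln(1/0.06) = 2.813411.
So n ≥ 2.813411 / (2·0.03²) = 1563.006.
The smallest integer n is 1564.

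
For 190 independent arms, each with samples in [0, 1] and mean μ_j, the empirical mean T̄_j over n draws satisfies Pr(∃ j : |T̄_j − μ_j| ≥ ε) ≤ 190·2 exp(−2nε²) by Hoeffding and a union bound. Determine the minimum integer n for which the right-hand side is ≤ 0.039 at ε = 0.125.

294

Need 2·190·exp(−2nε²) ≤ 0.039, i.e. exp(−2nε²) ≤ 0.039/380.
So 2nε² ≥ ln(380/0.039) = 9.184365.
Hence n ≥ 9.184365/(2·0.125²) = 293.900.
The smallest integer n is 294.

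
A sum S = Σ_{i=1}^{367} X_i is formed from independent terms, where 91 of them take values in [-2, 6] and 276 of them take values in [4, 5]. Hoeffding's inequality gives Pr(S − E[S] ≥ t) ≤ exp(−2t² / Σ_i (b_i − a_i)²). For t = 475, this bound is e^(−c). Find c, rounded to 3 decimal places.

Σ(b_i − a_i)² = 91·8² + 276·1² = 6100.
c = 2t² / 6100 = 2·475² / 6100 = 73.9754.

73.975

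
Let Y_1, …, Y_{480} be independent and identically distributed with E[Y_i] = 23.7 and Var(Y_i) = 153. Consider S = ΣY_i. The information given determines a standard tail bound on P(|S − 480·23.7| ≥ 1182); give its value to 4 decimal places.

0.0526

With mean and variance of each term known, Chebyshev's inequality bounds the deviation of the sum (or sample mean).
Var(S) = n·Var(Y_i) = 480·153 = 73440.
Chebyshev: P(|S − 480·23.7| ≥ 1182) ≤ Var(S)/1182² = 73440/1397124 = 0.0526.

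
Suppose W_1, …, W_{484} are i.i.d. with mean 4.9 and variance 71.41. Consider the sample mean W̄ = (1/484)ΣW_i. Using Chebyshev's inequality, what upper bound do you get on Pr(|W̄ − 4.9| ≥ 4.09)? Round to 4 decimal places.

Var(W̄) = Var(W_i)/n = 71.41/484 = 0.14754.
Chebyshev: Pr(|W̄ − 4.9| ≥ 4.09) ≤ Var(W̄)/(4.09)² = 71.41/(484·4.09²) = 0.0088.

0.0088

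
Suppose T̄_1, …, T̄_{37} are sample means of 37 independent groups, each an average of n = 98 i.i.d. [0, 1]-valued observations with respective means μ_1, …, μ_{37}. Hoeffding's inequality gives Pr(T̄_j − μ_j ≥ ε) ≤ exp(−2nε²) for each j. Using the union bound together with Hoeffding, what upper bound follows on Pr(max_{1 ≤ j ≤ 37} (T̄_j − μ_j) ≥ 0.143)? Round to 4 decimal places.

Per-experiment Hoeffding bound: exp(−2·98·0.143²) = exp(−4.00800) = 0.01817.
Union bound over 37 events: 37·0.01817 = 0.67228.

0.6723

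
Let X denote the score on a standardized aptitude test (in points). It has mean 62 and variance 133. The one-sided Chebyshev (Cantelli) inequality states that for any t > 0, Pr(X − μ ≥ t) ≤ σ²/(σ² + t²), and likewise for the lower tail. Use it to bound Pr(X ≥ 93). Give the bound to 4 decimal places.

0.1216

Here σ² = 133 and t = 31, so σ² + t² = 1094.
Cantelli's bound: 133/1094 = 0.1216.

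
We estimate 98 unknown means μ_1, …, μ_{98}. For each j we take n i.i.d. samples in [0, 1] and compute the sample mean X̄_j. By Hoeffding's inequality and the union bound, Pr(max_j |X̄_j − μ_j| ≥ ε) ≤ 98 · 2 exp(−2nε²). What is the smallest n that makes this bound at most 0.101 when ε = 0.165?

140

Need 2·98·exp(−2nε²) ≤ 0.101, i.e. exp(−2nε²) ≤ 0.101/196.
So 2nε² ≥ ln(196/0.101) = 7.570749.
Hence n ≥ 7.570749/(2·0.165²) = 139.040.
The smallest integer n is 140.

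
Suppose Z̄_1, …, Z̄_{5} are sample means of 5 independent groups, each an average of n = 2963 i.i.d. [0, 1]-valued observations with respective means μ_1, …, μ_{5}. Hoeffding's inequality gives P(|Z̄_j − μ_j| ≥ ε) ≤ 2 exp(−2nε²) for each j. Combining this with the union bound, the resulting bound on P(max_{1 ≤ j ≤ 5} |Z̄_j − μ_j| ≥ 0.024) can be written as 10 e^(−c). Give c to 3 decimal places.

Union bound over the 5 events: P(max_{1 ≤ j ≤ 5} |Z̄_j − μ_j| ≥ 0.024) ≤ 5·2·exp(−2nε²) = 10 exp(−2·2963·0.024²).
So c = 2·2963·0.024² = 3.4134.

3.413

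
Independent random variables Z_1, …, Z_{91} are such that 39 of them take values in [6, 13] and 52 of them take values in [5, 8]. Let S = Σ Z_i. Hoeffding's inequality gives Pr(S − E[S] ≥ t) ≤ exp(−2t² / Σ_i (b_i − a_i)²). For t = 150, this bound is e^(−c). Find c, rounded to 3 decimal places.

18.916

Σ(b_i − a_i)² = 39·7² + 52·3² = 2379.
c = 2t² / 2379 = 2·150² / 2379 = 18.9155.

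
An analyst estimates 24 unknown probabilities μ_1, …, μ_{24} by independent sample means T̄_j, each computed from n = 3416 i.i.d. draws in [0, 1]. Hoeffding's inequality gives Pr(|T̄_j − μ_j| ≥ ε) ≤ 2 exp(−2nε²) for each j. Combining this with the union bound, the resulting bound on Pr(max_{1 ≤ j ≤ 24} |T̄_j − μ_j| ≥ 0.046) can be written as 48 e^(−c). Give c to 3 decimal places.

Union bound over the 24 events: Pr(max_{1 ≤ j ≤ 24} |T̄_j − μ_j| ≥ 0.046) ≤ 24·2·exp(−2nε²) = 48 exp(−2·3416·0.046²).
So c = 2·3416·0.046² = 14.4565.

14.457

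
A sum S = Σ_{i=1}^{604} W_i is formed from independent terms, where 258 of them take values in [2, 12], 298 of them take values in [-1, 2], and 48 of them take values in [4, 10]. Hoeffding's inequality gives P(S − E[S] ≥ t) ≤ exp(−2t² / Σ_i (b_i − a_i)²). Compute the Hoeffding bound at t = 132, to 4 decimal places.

Σ(b_i − a_i)² = 258·10² + 298·3² + 48·6² = 30210.
Exponent = 2·132² / 30210 = 1.15353.
Bound = exp(−1.15353) = 0.31552.

0.3155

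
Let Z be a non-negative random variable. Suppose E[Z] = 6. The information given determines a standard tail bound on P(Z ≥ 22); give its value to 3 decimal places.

Only the mean of a non-negative variable is known, so Markov's inequality is the applicable tail bound.
Markov's inequality: for a non-negative random variable, P(Z ≥ a) ≤ E[Z]/a.
Here E[Z] = 6 and a = 22, so the bound is 6/22 = 0.2727.

0.273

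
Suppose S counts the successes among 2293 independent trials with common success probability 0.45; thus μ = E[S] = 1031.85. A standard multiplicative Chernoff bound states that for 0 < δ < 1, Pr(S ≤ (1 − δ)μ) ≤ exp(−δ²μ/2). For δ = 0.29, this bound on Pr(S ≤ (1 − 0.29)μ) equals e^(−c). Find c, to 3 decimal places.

43.389

c = δ²μ/2 = 0.29²·1031.85/2 = 43.3893.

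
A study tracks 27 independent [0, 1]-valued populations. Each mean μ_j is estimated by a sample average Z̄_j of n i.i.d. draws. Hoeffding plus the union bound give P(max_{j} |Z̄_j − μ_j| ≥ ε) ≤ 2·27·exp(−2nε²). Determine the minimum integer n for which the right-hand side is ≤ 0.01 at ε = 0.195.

114

Need 2·27·exp(−2nε²) ≤ 0.01, i.e. exp(−2nε²) ≤ 0.01/54.
So 2nε² ≥ ln(54/0.01) = 8.594154.
Hence n ≥ 8.594154/(2·0.195²) = 113.007.
The smallest integer n is 114.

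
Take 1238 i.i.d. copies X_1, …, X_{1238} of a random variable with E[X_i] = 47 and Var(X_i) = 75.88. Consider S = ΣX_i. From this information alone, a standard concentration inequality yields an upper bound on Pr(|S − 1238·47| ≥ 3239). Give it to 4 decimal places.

With mean and variance of each term known, Chebyshev's inequality bounds the deviation of the sum (or sample mean).
Var(S) = n·Var(X_i) = 1238·75.88 = 93939.44.
Chebyshev: Pr(|S − 1238·47| ≥ 3239) ≤ Var(S)/3239² = 93939.44/10491121 = 0.0090.

0.0090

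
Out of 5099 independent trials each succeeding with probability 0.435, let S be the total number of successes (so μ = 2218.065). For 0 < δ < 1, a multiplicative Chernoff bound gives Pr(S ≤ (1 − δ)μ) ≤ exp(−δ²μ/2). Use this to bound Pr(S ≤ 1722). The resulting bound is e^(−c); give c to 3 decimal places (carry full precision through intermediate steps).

Write 1722 = (1 − δ)μ, so δ = 1 − 1722/2218.065 = 0.2236476…
Then the exponent is δ²μ/2 = (μ − 1722)²/(2μ) = 55.471883.

55.472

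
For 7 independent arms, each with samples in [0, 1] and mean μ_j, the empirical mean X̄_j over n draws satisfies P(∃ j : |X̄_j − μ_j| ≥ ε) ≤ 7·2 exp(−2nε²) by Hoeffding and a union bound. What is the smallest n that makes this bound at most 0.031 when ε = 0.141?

Need 2·7·exp(−2nε²) ≤ 0.031, i.e. exp(−2nε²) ≤ 0.031/14.
So 2nε² ≥ ln(14/0.031) = 6.112825.
Hence n ≥ 6.112825/(2·0.141²) = 153.735.
The smallest integer n is 154.

154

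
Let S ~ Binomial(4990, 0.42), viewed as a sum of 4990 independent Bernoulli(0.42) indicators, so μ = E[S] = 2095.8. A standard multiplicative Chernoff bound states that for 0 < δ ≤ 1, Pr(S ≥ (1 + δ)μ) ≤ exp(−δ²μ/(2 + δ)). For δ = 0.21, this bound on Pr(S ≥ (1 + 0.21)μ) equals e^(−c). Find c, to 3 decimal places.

c = δ²μ/(2 + δ) = 0.21²·2095.8/(2 + 0.21) = 41.8212.

41.821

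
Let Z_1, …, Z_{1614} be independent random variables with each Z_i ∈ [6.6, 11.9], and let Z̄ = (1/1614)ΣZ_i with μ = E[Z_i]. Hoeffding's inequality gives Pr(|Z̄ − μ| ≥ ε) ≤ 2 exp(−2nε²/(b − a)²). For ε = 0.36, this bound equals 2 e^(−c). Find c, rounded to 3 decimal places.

14.893

c = 2nε²/(b − a)² = 2·1614·0.36² / 5.3² = 14.8932.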